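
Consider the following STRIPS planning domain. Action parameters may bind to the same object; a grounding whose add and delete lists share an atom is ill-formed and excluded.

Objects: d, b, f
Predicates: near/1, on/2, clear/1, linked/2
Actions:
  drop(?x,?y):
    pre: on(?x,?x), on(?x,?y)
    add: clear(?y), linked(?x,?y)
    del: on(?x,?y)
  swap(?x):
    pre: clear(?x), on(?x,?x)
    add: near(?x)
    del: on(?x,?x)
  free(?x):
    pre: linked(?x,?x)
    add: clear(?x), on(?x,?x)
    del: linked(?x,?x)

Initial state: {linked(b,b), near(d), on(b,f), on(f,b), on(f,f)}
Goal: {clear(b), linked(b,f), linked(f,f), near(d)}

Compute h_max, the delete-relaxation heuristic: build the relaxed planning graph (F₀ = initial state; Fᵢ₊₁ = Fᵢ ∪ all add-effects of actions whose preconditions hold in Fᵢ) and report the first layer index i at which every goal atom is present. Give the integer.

F0 = init (5 atoms)
F1 = F0 ∪ {clear(b), clear(f), linked(f,b), linked(f,f), on(b,b)}  (10 atoms)
F2 = F1 ∪ {linked(b,f), near(b), near(f)}  (13 atoms)
goal ⊆ F2  ⇒  h_max = 2

2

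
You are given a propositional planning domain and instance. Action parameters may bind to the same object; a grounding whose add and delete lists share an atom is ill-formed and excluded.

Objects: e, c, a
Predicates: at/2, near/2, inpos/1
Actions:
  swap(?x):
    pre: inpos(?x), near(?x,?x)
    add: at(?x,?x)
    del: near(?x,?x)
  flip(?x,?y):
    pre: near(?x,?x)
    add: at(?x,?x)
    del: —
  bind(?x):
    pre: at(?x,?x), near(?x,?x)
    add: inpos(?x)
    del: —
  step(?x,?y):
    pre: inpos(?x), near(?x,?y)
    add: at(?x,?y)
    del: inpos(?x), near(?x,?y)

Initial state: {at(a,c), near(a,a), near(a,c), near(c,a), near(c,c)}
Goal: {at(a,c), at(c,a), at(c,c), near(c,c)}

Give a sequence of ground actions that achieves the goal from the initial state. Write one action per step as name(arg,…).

flip(c,e); bind(c); step(c,a)

1. flip(c,e)  →  {at(a,c), at(c,c), near(a,a), near(a,c), near(c,a), near(c,c)}
2. bind(c)  →  {at(a,c), at(c,c), inpos(c), near(a,a), near(a,c), near(c,a), near(c,c)}
3. step(c,a)  →  {at(a,c), at(c,a), at(c,c), near(a,a), near(a,c), near(c,c)}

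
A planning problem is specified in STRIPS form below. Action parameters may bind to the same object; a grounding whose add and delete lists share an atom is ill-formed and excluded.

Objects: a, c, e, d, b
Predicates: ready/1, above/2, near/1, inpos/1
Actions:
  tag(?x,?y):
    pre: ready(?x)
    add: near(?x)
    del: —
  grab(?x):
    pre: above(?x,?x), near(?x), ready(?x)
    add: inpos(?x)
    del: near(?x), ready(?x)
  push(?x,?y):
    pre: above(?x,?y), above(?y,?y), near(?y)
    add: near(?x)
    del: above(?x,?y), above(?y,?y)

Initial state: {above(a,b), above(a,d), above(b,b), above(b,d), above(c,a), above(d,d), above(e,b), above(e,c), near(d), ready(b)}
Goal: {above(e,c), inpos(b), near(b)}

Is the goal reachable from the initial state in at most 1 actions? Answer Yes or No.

No

1. tag(b,a)  →  {above(a,b), above(a,d), above(b,b), above(b,d), above(c,a), above(d,d), above(e,b), above(e,c), near(b), near(d), ready(b)}
2. grab(b)  →  {above(a,b), above(a,d), above(b,b), above(b,d), above(c,a), above(d,d), above(e,b), above(e,c), inpos(b), near(d)}
3. push(b,d)  →  {above(a,b), above(a,d), above(b,b), above(c,a), above(e,b), above(e,c), inpos(b), near(b), near(d)}
optimal plan length = 3; 3 > 1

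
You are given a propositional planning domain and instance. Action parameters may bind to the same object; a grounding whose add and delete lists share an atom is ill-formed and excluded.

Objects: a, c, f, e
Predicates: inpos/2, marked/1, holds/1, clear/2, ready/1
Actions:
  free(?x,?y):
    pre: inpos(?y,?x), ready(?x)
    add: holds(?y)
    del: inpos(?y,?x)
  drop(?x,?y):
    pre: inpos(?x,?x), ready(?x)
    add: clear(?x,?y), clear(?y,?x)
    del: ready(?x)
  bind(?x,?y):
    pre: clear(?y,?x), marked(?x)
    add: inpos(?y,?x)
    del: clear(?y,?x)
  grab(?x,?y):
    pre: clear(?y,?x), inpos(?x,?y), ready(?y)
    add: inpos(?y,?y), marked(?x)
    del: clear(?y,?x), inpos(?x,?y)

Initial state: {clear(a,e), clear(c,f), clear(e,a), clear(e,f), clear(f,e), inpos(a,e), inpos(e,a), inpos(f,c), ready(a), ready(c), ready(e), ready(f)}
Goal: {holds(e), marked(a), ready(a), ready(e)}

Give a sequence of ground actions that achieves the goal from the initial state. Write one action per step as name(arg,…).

1. free(a,e)  →  {clear(a,e), clear(c,f), clear(e,a), clear(e,f), clear(f,e), holds(e), inpos(a,e), inpos(f,c), ready(a), ready(c), ready(e), ready(f)}
2. grab(a,e)  →  {clear(a,e), clear(c,f), clear(e,f), clear(f,e), holds(e), inpos(e,e), inpos(f,c), marked(a), ready(a), ready(c), ready(e), ready(f)}

free(a,e); grab(a,e)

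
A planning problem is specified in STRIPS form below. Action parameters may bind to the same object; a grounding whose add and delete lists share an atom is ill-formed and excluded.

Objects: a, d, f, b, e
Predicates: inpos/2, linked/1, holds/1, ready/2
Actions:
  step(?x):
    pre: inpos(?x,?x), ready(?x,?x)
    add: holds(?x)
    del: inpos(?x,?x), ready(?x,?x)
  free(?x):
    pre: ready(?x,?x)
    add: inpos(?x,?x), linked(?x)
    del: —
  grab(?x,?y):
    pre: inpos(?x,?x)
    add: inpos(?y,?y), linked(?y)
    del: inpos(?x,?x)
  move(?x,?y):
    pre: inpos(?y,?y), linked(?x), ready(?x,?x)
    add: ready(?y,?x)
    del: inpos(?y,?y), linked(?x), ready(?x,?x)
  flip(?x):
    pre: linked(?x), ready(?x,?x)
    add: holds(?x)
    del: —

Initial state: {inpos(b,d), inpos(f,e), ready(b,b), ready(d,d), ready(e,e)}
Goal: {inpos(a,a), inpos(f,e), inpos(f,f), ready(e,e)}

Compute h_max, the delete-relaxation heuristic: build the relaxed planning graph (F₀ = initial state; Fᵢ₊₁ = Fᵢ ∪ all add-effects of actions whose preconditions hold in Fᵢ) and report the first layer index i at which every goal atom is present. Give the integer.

2

F0 = init (5 atoms)
F1 = F0 ∪ {inpos(b,b), inpos(d,d), inpos(e,e), linked(b), linked(d), linked(e)}  (11 atoms)
F2 = F1 ∪ {holds(b), holds(d), holds(e), inpos(a,a), inpos(f,f), linked(a), linked(f), ready(b,d), ready(b,e), ready(d,b), ready(d,e), ready(e,b), ready(e,d)}  (24 atoms)
goal ⊆ F2  ⇒  h_max = 2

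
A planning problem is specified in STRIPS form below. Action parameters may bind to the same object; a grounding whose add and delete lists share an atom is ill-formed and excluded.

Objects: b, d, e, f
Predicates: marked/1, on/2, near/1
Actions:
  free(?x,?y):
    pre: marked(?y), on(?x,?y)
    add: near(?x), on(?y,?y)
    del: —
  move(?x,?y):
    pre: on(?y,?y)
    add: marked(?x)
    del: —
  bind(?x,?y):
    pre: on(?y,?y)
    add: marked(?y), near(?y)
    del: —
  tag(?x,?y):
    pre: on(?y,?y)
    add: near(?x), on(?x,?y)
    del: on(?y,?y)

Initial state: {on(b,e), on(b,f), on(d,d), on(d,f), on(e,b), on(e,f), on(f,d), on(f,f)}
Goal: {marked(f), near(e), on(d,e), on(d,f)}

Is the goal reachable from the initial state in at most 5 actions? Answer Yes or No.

Yes

1. move(e,d)  →  {marked(e), on(b,e), on(b,f), on(d,d), on(d,f), on(e,b), on(e,f), on(f,d), on(f,f)}
2. free(b,e)  →  {marked(e), near(b), on(b,e), on(b,f), on(d,d), on(d,f), on(e,b), on(e,e), on(e,f), on(f,d), on(f,f)}
3. free(e,e)  →  {marked(e), near(b), near(e), on(b,e), on(b,f), on(d,d), on(d,f), on(e,b), on(e,e), on(e,f), on(f,d), on(f,f)}
4. move(f,d)  →  {marked(e), marked(f), near(b), near(e), on(b,e), on(b,f), on(d,d), on(d,f), on(e,b), on(e,e), on(e,f), on(f,d), on(f,f)}
5. tag(d,e)  →  {marked(e), marked(f), near(b), near(d), near(e), on(b,e), on(b,f), on(d,d), on(d,e), on(d,f), on(e,b), on(e,f), on(f,d), on(f,f)}
optimal plan length = 5; 5 ≤ 5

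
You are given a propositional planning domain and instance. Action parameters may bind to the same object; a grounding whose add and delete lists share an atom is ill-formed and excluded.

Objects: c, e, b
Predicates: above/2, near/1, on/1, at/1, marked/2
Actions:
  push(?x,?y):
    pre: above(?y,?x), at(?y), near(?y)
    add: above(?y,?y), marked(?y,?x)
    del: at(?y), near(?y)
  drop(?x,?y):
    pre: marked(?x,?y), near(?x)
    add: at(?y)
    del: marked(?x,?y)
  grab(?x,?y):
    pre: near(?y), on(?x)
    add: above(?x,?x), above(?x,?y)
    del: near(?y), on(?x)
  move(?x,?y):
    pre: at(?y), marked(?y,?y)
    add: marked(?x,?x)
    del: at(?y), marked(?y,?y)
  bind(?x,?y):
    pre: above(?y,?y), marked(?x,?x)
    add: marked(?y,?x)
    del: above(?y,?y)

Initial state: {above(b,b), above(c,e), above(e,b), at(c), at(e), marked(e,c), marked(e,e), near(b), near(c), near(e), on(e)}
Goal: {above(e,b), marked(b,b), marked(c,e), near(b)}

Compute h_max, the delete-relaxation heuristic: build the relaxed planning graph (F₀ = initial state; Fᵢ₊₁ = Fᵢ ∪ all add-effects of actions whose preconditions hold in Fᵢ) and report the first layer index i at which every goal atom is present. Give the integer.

1

F0 = init (11 atoms)
F1 = F0 ∪ {above(c,c), above(e,c), above(e,e), marked(b,b), marked(b,e), marked(c,c), marked(c,e), marked(e,b)}  (19 atoms)
goal ⊆ F1  ⇒  h_max = 1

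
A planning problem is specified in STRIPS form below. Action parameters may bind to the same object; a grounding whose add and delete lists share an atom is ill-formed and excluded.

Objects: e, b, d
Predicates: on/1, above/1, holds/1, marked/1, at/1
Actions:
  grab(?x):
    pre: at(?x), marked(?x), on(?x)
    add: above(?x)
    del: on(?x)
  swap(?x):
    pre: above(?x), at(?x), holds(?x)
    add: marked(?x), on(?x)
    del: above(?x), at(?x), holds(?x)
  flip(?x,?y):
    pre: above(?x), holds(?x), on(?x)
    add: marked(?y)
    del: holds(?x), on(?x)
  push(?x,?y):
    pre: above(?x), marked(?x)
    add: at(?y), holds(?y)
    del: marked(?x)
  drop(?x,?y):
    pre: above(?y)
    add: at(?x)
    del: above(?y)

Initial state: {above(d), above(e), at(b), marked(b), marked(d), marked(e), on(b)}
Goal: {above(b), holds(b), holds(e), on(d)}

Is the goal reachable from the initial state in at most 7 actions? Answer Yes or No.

1. grab(b)  →  {above(b), above(d), above(e), at(b), marked(b), marked(d), marked(e)}
2. push(e,e)  →  {above(b), above(d), above(e), at(b), at(e), holds(e), marked(b), marked(d)}
3. push(b,b)  →  {above(b), above(d), above(e), at(b), at(e), holds(b), holds(e), marked(d)}
4. push(d,d)  →  {above(b), above(d), above(e), at(b), at(d), at(e), holds(b), holds(d), holds(e)}
5. swap(d)  →  {above(b), above(e), at(b), at(e), holds(b), holds(e), marked(d), on(d)}
optimal plan length = 5; 5 ≤ 7

Yes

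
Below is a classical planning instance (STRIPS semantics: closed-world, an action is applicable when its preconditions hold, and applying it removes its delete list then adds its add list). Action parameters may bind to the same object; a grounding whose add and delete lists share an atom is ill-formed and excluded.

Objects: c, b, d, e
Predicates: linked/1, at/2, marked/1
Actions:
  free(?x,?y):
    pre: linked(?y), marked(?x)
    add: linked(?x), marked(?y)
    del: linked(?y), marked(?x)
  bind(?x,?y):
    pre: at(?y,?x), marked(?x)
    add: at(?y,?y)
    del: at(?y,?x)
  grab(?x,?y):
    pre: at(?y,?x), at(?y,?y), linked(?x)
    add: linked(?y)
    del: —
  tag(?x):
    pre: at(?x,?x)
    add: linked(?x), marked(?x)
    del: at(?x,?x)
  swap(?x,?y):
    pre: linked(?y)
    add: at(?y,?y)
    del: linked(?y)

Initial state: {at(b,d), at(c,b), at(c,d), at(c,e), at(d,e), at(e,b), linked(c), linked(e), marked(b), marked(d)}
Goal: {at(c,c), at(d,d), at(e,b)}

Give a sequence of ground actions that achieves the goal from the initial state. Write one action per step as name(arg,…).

free(b,e); bind(d,c); bind(e,d)

1. free(b,e)  →  {at(b,d), at(c,b), at(c,d), at(c,e), at(d,e), at(e,b), linked(b), linked(c), marked(d), marked(e)}
2. bind(d,c)  →  {at(b,d), at(c,b), at(c,c), at(c,e), at(d,e), at(e,b), linked(b), linked(c), marked(d), marked(e)}
3. bind(e,d)  →  {at(b,d), at(c,b), at(c,c), at(c,e), at(d,d), at(e,b), linked(b), linked(c), marked(d), marked(e)}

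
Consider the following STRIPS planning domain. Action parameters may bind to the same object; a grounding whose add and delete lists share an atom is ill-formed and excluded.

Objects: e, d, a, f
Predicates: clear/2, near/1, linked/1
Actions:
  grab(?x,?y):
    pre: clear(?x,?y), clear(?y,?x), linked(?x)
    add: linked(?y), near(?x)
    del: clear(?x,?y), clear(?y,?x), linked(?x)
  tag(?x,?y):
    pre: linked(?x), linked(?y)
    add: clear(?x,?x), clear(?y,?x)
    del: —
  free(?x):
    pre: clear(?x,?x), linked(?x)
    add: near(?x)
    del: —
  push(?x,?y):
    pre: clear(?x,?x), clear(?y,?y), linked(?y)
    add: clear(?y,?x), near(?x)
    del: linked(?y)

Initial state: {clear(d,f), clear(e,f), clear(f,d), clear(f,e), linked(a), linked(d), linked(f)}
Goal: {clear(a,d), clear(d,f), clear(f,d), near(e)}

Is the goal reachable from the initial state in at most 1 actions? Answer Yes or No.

No

1. grab(f,e)  →  {clear(d,f), clear(f,d), linked(a), linked(d), linked(e), near(f)}
2. tag(e,e)  →  {clear(d,f), clear(e,e), clear(f,d), linked(a), linked(d), linked(e), near(f)}
3. tag(d,a)  →  {clear(a,d), clear(d,d), clear(d,f), clear(e,e), clear(f,d), linked(a), linked(d), linked(e), near(f)}
4. free(e)  →  {clear(a,d), clear(d,d), clear(d,f), clear(e,e), clear(f,d), linked(a), linked(d), linked(e), near(e), near(f)}
optimal plan length = 4; 4 > 1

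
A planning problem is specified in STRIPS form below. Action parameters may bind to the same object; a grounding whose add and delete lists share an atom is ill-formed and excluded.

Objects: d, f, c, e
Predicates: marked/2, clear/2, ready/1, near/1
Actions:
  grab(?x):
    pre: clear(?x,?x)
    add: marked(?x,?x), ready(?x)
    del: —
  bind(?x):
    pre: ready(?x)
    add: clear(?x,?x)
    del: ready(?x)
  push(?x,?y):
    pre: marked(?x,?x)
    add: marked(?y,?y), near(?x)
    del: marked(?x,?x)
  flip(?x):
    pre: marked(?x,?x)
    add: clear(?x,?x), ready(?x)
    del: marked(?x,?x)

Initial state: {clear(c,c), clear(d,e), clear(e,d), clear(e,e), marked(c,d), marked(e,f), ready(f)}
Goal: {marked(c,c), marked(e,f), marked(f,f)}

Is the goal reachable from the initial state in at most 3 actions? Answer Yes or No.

Yes

1. grab(c)  →  {clear(c,c), clear(d,e), clear(e,d), clear(e,e), marked(c,c), marked(c,d), marked(e,f), ready(c), ready(f)}
2. grab(e)  →  {clear(c,c), clear(d,e), clear(e,d), clear(e,e), marked(c,c), marked(c,d), marked(e,e), marked(e,f), ready(c), ready(e), ready(f)}
3. push(e,f)  →  {clear(c,c), clear(d,e), clear(e,d), clear(e,e), marked(c,c), marked(c,d), marked(e,f), marked(f,f), near(e), ready(c), ready(e), ready(f)}
optimal plan length = 3; 3 ≤ 3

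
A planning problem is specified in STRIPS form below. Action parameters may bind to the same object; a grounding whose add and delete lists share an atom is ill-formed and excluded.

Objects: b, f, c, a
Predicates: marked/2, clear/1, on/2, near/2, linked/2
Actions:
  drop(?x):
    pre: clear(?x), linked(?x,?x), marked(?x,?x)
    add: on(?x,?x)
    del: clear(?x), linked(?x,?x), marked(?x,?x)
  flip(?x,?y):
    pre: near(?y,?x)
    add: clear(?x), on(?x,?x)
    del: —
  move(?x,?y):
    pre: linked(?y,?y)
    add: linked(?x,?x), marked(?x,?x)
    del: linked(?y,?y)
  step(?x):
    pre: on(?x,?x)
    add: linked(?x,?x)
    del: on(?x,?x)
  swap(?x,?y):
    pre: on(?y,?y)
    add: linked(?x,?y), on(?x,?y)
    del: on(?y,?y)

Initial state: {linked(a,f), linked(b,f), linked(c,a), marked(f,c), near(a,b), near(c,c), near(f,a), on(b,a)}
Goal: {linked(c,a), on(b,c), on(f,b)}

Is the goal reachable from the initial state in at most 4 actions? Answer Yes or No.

Yes

1. flip(b,a)  →  {clear(b), linked(a,f), linked(b,f), linked(c,a), marked(f,c), near(a,b), near(c,c), near(f,a), on(b,a), on(b,b)}
2. flip(c,c)  →  {clear(b), clear(c), linked(a,f), linked(b,f), linked(c,a), marked(f,c), near(a,b), near(c,c), near(f,a), on(b,a), on(b,b), on(c,c)}
3. swap(b,c)  →  {clear(b), clear(c), linked(a,f), linked(b,c), linked(b,f), linked(c,a), marked(f,c), near(a,b), near(c,c), near(f,a), on(b,a), on(b,b), on(b,c)}
4. swap(f,b)  →  {clear(b), clear(c), linked(a,f), linked(b,c), linked(b,f), linked(c,a), linked(f,b), marked(f,c), near(a,b), near(c,c), near(f,a), on(b,a), on(b,c), on(f,b)}
optimal plan length = 4; 4 ≤ 4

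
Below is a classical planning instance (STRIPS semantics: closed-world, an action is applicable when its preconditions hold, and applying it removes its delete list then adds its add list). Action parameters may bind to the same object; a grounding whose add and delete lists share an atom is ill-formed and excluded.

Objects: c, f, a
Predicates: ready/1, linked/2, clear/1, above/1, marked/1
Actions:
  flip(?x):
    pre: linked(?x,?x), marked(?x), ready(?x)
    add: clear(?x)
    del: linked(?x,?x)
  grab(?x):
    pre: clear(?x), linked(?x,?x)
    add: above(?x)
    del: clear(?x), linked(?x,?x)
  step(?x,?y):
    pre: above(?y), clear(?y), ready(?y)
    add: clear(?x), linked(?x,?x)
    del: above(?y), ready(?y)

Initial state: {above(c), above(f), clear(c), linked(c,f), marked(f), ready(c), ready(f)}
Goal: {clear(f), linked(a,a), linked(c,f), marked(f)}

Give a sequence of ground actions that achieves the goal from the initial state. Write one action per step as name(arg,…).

step(f,c); step(a,f)

1. step(f,c)  →  {above(f), clear(c), clear(f), linked(c,f), linked(f,f), marked(f), ready(f)}
2. step(a,f)  →  {clear(a), clear(c), clear(f), linked(a,a), linked(c,f), linked(f,f), marked(f)}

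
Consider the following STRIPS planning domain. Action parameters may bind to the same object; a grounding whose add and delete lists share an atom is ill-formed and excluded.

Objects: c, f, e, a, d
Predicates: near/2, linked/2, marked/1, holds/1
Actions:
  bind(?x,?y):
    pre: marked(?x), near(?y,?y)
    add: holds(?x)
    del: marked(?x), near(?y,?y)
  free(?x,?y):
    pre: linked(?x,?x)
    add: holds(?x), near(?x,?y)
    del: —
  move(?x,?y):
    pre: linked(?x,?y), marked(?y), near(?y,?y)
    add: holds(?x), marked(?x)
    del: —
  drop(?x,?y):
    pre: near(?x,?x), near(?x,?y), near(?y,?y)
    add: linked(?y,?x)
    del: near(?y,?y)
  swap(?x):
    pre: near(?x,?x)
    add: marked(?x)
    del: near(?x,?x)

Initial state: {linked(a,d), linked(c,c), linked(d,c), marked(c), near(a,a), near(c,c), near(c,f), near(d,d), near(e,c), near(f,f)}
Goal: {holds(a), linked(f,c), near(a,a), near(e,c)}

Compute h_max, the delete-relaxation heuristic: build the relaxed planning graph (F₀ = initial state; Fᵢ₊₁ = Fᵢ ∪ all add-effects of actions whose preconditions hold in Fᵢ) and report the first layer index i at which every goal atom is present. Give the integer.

F0 = init (10 atoms)
F1 = F0 ∪ {holds(c), holds(d), linked(a,a), linked(d,d), linked(f,c), linked(f,f), marked(a), marked(d), marked(f), near(c,a), near(c,d), near(c,e)}  (22 atoms)
F2 = F1 ∪ {holds(a), holds(f), linked(a,c), near(a,c), near(a,d), near(a,e), near(a,f), near(d,a), near(d,c), near(d,e), near(d,f), near(f,a), near(f,c), near(f,d), near(f,e)}  (37 atoms)
goal ⊆ F2  ⇒  h_max = 2

2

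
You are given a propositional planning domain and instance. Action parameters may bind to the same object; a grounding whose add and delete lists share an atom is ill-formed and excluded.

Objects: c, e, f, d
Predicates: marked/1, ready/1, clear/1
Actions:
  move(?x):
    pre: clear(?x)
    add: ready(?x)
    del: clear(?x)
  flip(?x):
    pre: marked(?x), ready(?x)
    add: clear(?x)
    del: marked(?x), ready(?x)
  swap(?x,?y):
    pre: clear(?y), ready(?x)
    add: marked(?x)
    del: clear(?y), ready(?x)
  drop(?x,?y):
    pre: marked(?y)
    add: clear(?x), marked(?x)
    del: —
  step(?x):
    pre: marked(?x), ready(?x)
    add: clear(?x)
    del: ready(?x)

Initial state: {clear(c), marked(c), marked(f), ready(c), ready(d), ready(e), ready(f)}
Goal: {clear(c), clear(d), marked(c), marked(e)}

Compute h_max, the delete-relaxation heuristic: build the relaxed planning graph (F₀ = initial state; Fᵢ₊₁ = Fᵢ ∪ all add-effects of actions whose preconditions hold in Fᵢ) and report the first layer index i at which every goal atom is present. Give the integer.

F0 = init (7 atoms)
F1 = F0 ∪ {clear(d), clear(e), clear(f), marked(d), marked(e)}  (12 atoms)
goal ⊆ F1  ⇒  h_max = 1

1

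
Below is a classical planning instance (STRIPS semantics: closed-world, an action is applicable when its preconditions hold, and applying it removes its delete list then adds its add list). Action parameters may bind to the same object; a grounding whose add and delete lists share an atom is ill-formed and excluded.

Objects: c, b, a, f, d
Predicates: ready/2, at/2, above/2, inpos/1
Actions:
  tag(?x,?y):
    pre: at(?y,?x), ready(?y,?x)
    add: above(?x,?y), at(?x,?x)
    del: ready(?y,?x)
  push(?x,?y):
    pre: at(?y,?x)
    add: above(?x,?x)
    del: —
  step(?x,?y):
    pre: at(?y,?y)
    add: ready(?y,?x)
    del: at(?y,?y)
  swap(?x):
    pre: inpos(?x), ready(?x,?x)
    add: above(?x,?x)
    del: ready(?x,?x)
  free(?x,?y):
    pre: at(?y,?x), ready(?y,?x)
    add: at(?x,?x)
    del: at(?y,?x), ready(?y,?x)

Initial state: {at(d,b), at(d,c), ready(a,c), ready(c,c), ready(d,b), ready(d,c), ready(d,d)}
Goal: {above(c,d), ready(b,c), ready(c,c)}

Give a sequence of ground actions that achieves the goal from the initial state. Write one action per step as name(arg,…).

1. tag(c,d)  →  {above(c,d), at(c,c), at(d,b), at(d,c), ready(a,c), ready(c,c), ready(d,b), ready(d,d)}
2. tag(b,d)  →  {above(b,d), above(c,d), at(b,b), at(c,c), at(d,b), at(d,c), ready(a,c), ready(c,c), ready(d,d)}
3. step(c,b)  →  {above(b,d), above(c,d), at(c,c), at(d,b), at(d,c), ready(a,c), ready(b,c), ready(c,c), ready(d,d)}

tag(c,d); tag(b,d); step(c,b)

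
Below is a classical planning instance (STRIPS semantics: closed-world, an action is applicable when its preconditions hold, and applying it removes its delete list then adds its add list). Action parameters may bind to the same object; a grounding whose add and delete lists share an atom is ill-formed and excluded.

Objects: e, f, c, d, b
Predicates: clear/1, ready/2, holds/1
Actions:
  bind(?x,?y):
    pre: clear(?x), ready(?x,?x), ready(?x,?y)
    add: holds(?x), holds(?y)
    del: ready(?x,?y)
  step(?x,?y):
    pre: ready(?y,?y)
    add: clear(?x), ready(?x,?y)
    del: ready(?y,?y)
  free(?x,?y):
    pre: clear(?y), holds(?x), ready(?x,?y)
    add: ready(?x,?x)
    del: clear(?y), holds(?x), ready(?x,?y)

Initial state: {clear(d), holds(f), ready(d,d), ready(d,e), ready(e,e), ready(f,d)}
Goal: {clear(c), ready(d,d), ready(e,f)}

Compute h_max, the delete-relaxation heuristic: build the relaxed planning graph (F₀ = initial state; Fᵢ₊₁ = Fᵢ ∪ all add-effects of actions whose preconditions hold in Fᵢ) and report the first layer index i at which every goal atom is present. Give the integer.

2

F0 = init (6 atoms)
F1 = F0 ∪ {clear(b), clear(c), clear(e), clear(f), holds(d), holds(e), ready(b,d), ready(b,e), ready(c,d), ready(c,e), ready(e,d), ready(f,e), ready(f,f)}  (19 atoms)
F2 = F1 ∪ {ready(b,f), ready(c,f), ready(d,f), ready(e,f)}  (23 atoms)
goal ⊆ F2  ⇒  h_max = 2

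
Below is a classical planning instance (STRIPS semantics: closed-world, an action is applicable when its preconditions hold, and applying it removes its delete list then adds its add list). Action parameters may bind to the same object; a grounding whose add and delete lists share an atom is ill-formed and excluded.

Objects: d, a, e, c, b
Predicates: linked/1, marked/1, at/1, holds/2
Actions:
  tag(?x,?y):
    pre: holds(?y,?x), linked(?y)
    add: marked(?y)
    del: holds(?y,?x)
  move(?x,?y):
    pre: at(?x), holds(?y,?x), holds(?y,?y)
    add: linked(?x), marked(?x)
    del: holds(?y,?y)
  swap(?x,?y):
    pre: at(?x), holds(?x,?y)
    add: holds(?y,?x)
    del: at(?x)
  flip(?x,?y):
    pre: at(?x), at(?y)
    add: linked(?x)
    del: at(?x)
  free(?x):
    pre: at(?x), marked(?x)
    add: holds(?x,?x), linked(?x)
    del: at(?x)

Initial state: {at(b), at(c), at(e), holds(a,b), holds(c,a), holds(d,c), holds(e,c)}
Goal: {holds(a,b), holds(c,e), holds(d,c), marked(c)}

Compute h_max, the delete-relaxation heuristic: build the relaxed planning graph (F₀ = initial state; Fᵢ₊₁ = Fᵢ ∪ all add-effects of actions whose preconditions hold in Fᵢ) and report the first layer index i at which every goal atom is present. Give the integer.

F0 = init (7 atoms)
F1 = F0 ∪ {holds(a,c), holds(c,e), linked(b), linked(c), linked(e)}  (12 atoms)
F2 = F1 ∪ {marked(c), marked(e)}  (14 atoms)
goal ⊆ F2  ⇒  h_max = 2

2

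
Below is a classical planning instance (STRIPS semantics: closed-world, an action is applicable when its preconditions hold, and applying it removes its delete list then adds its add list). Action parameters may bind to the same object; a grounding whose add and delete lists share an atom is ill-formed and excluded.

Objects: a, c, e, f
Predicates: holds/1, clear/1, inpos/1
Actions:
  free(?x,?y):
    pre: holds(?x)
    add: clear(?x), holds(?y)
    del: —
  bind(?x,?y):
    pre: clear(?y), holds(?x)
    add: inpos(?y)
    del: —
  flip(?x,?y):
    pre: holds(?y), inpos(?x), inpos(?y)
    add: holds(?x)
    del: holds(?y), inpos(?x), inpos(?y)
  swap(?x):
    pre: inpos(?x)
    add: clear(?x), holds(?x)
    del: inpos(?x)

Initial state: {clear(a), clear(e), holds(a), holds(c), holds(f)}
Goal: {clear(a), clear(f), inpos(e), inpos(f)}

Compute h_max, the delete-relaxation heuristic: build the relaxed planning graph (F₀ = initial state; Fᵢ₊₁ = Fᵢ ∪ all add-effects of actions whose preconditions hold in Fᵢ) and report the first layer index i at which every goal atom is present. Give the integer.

F0 = init (5 atoms)
F1 = F0 ∪ {clear(c), clear(f), holds(e), inpos(a), inpos(e)}  (10 atoms)
F2 = F1 ∪ {inpos(c), inpos(f)}  (12 atoms)
goal ⊆ F2  ⇒  h_max = 2

2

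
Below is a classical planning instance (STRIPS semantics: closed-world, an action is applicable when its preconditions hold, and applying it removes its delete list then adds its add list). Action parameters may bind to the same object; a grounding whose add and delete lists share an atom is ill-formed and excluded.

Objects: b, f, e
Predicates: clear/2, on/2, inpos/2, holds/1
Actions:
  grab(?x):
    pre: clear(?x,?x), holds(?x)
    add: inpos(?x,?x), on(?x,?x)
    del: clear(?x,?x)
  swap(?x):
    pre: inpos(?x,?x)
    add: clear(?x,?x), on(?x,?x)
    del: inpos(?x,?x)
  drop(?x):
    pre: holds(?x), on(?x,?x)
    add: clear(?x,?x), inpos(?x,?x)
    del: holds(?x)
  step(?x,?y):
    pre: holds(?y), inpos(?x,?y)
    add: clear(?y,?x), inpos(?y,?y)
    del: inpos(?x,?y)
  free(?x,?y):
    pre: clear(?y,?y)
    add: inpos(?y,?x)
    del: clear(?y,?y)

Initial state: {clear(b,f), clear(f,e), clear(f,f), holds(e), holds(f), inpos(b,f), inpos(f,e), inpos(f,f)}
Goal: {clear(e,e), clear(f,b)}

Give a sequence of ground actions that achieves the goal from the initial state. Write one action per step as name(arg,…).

step(b,f); step(f,e); swap(e)

1. step(b,f)  →  {clear(b,f), clear(f,b), clear(f,e), clear(f,f), holds(e), holds(f), inpos(f,e), inpos(f,f)}
2. step(f,e)  →  {clear(b,f), clear(e,f), clear(f,b), clear(f,e), clear(f,f), holds(e), holds(f), inpos(e,e), inpos(f,f)}
3. swap(e)  →  {clear(b,f), clear(e,e), clear(e,f), clear(f,b), clear(f,e), clear(f,f), holds(e), holds(f), inpos(f,f), on(e,e)}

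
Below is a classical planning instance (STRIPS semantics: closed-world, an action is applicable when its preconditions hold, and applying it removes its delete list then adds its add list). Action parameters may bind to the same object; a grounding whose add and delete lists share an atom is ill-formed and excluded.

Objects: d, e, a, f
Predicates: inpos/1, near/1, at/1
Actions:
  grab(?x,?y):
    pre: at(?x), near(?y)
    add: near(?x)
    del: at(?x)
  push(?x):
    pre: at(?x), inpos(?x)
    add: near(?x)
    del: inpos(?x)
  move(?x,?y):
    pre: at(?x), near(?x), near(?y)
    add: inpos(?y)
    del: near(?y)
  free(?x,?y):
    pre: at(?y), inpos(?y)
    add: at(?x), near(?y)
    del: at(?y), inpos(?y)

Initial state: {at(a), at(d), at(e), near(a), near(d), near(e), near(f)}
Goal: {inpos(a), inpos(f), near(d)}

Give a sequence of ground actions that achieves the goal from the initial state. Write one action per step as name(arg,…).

move(d,a); move(d,f)

1. move(d,a)  →  {at(a), at(d), at(e), inpos(a), near(d), near(e), near(f)}
2. move(d,f)  →  {at(a), at(d), at(e), inpos(a), inpos(f), near(d), near(e)}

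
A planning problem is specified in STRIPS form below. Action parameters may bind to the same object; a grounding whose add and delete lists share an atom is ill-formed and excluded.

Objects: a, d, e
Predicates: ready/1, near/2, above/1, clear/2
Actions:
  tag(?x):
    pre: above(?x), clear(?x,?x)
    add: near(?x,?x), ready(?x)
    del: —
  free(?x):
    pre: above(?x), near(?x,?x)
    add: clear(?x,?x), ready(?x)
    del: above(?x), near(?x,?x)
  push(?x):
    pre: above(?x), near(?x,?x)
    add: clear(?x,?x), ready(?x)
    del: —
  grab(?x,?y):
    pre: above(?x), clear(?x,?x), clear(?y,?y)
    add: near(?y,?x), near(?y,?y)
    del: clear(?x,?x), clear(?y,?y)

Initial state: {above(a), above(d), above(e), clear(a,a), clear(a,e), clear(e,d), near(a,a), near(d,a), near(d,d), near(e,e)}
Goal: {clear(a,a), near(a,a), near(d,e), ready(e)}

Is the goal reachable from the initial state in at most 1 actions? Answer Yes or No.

1. free(d)  →  {above(a), above(e), clear(a,a), clear(a,e), clear(d,d), clear(e,d), near(a,a), near(d,a), near(e,e), ready(d)}
2. push(e)  →  {above(a), above(e), clear(a,a), clear(a,e), clear(d,d), clear(e,d), clear(e,e), near(a,a), near(d,a), near(e,e), ready(d), ready(e)}
3. grab(e,d)  →  {above(a), above(e), clear(a,a), clear(a,e), clear(e,d), near(a,a), near(d,a), near(d,d), near(d,e), near(e,e), ready(d), ready(e)}
optimal plan length = 3; 3 > 1

No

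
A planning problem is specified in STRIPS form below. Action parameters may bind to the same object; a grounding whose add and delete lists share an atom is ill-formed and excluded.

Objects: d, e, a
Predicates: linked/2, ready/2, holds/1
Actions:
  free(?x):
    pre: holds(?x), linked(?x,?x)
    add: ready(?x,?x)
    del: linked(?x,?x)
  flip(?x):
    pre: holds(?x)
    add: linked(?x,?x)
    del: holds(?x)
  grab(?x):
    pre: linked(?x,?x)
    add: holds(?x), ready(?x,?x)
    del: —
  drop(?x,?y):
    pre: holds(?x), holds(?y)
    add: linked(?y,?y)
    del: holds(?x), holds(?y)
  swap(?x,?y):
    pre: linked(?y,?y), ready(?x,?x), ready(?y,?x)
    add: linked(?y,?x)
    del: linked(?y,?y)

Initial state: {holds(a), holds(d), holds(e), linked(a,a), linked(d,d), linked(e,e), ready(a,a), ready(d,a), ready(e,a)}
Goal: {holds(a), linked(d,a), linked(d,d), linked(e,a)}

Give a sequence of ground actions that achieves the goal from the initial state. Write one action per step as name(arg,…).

1. swap(a,d)  →  {holds(a), holds(d), holds(e), linked(a,a), linked(d,a), linked(e,e), ready(a,a), ready(d,a), ready(e,a)}
2. flip(d)  →  {holds(a), holds(e), linked(a,a), linked(d,a), linked(d,d), linked(e,e), ready(a,a), ready(d,a), ready(e,a)}
3. swap(a,e)  →  {holds(a), holds(e), linked(a,a), linked(d,a), linked(d,d), linked(e,a), ready(a,a), ready(d,a), ready(e,a)}

swap(a,d); flip(d); swap(a,e)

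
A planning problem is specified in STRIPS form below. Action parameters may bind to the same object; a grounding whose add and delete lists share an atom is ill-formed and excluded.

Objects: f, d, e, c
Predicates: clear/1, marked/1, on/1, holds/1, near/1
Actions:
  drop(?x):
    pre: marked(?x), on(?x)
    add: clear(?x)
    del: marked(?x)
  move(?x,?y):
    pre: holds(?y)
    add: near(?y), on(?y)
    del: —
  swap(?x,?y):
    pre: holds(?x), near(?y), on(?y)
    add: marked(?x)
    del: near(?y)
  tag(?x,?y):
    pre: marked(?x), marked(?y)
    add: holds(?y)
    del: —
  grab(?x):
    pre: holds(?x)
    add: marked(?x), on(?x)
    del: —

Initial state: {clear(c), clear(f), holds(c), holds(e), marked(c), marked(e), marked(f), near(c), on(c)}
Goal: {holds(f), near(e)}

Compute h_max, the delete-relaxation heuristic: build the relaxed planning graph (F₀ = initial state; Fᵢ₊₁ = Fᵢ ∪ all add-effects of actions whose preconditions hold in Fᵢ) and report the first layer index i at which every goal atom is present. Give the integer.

1

F0 = init (9 atoms)
F1 = F0 ∪ {holds(f), near(e), on(e)}  (12 atoms)
goal ⊆ F1  ⇒  h_max = 1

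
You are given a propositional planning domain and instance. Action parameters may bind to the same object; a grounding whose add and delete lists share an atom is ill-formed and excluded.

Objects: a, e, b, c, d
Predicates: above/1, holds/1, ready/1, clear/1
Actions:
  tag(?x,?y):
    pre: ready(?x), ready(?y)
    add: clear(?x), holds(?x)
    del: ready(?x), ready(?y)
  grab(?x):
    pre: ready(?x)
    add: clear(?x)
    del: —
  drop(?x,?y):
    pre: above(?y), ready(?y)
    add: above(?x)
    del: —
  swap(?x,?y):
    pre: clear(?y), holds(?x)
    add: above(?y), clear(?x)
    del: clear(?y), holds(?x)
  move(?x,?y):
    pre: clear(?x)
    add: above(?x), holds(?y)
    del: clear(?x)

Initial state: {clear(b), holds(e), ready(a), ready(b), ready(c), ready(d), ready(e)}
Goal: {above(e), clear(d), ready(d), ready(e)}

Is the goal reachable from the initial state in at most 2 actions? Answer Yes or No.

1. grab(e)  →  {clear(b), clear(e), holds(e), ready(a), ready(b), ready(c), ready(d), ready(e)}
2. grab(d)  →  {clear(b), clear(d), clear(e), holds(e), ready(a), ready(b), ready(c), ready(d), ready(e)}
3. move(e,a)  →  {above(e), clear(b), clear(d), holds(a), holds(e), ready(a), ready(b), ready(c), ready(d), ready(e)}
optimal plan length = 3; 3 > 2

No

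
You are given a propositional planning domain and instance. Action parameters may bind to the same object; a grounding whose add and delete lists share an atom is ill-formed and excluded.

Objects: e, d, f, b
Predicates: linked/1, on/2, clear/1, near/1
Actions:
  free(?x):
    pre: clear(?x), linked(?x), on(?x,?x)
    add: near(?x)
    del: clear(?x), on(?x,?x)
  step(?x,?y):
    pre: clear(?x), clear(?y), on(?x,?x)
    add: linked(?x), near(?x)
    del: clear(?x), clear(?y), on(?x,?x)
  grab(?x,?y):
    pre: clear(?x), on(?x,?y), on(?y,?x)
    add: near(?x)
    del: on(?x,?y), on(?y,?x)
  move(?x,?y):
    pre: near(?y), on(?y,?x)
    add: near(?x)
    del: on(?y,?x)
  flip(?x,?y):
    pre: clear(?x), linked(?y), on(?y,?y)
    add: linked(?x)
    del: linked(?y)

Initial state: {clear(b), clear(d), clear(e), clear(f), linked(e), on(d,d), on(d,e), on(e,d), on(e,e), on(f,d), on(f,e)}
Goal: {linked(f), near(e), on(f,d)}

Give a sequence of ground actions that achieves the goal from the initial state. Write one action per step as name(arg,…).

grab(e,d); flip(f,e)

1. grab(e,d)  →  {clear(b), clear(d), clear(e), clear(f), linked(e), near(e), on(d,d), on(e,e), on(f,d), on(f,e)}
2. flip(f,e)  →  {clear(b), clear(d), clear(e), clear(f), linked(f), near(e), on(d,d), on(e,e), on(f,d), on(f,e)}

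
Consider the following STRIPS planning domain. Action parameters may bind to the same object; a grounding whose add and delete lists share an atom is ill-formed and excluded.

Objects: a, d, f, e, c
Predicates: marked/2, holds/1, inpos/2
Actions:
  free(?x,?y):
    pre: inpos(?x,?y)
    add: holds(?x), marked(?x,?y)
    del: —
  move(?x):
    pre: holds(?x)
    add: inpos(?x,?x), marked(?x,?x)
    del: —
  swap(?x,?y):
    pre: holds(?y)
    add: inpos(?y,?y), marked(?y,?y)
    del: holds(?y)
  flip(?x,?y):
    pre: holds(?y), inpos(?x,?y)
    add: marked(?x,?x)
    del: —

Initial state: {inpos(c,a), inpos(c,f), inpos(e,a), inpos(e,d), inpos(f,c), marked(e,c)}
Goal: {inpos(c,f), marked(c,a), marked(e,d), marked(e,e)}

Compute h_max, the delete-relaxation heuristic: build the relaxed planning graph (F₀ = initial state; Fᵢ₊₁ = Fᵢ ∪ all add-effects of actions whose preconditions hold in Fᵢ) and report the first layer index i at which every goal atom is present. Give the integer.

2

F0 = init (6 atoms)
F1 = F0 ∪ {holds(c), holds(e), holds(f), marked(c,a), marked(c,f), marked(e,a), marked(e,d), marked(f,c)}  (14 atoms)
F2 = F1 ∪ {inpos(c,c), inpos(e,e), inpos(f,f), marked(c,c), marked(e,e), marked(f,f)}  (20 atoms)
goal ⊆ F2  ⇒  h_max = 2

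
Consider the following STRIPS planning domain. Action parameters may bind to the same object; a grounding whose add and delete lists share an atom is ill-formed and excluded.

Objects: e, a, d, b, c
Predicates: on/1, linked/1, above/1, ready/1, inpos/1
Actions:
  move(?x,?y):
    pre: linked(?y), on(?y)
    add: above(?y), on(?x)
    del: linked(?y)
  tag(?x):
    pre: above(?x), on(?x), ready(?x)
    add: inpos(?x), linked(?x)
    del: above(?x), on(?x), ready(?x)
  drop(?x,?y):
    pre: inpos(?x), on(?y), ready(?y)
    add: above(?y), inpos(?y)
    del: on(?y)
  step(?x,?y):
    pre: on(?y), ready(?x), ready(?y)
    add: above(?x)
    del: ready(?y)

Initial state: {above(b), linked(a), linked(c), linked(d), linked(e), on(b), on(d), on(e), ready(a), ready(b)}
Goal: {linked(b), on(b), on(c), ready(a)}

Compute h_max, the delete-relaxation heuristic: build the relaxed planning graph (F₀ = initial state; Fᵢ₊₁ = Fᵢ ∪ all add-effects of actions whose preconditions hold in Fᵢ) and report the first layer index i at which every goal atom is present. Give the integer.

1

F0 = init (10 atoms)
F1 = F0 ∪ {above(a), above(d), above(e), inpos(b), linked(b), on(a), on(c)}  (17 atoms)
goal ⊆ F1  ⇒  h_max = 1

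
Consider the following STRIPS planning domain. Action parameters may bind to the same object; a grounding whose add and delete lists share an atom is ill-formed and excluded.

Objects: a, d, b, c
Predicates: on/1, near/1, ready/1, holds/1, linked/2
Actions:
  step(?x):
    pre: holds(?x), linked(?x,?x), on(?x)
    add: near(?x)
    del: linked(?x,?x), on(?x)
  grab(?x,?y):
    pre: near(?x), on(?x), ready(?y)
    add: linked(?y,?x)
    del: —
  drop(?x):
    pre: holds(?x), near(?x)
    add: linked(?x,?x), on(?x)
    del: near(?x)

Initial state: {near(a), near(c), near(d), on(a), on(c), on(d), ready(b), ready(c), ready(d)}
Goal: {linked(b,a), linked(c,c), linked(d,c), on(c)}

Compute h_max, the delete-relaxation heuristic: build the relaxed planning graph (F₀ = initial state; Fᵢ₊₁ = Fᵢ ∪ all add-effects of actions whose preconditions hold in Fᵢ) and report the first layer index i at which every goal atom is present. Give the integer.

F0 = init (9 atoms)
F1 = F0 ∪ {linked(b,a), linked(b,c), linked(b,d), linked(c,a), linked(c,c), linked(c,d), linked(d,a), linked(d,c), linked(d,d)}  (18 atoms)
goal ⊆ F1  ⇒  h_max = 1

1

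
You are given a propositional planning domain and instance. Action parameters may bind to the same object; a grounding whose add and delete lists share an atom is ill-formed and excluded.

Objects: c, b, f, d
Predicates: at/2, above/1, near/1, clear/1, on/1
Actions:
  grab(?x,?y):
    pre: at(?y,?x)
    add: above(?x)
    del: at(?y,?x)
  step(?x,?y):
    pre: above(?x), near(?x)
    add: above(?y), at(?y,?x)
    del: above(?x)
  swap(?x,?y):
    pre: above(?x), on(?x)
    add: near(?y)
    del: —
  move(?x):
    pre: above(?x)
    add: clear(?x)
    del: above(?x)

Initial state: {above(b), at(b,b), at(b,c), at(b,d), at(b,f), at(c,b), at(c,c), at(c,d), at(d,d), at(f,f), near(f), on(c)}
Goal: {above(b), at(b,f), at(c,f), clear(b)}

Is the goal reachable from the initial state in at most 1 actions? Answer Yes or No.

No

1. grab(f,f)  →  {above(b), above(f), at(b,b), at(b,c), at(b,d), at(b,f), at(c,b), at(c,c), at(c,d), at(d,d), near(f), on(c)}
2. step(f,c)  →  {above(b), above(c), at(b,b), at(b,c), at(b,d), at(b,f), at(c,b), at(c,c), at(c,d), at(c,f), at(d,d), near(f), on(c)}
3. move(b)  →  {above(c), at(b,b), at(b,c), at(b,d), at(b,f), at(c,b), at(c,c), at(c,d), at(c,f), at(d,d), clear(b), near(f), on(c)}
4. grab(b,c)  →  {above(b), above(c), at(b,b), at(b,c), at(b,d), at(b,f), at(c,c), at(c,d), at(c,f), at(d,d), clear(b), near(f), on(c)}
optimal plan length = 4; 4 > 1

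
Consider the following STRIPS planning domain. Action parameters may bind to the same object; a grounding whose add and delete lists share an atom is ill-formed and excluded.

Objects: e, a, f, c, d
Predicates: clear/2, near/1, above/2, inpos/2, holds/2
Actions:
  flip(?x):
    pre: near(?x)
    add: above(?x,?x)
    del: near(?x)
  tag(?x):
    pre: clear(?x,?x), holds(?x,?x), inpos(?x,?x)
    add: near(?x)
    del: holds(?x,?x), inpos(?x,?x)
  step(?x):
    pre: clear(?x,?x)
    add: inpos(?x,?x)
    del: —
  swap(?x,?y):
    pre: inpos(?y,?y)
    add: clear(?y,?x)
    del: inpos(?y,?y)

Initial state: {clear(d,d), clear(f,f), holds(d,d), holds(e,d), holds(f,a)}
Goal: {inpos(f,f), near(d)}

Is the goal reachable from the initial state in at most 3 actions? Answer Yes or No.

Yes

1. step(f)  →  {clear(d,d), clear(f,f), holds(d,d), holds(e,d), holds(f,a), inpos(f,f)}
2. step(d)  →  {clear(d,d), clear(f,f), holds(d,d), holds(e,d), holds(f,a), inpos(d,d), inpos(f,f)}
3. tag(d)  →  {clear(d,d), clear(f,f), holds(e,d), holds(f,a), inpos(f,f), near(d)}
optimal plan length = 3; 3 ≤ 3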